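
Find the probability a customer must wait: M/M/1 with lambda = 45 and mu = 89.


P(wait) = rho = lambda/mu = 45/89 = 0.5056

0.5056


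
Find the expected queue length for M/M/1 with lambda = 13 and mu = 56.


rho = 13/56; Lq = rho^2/(1-rho) = 0.07

0.07


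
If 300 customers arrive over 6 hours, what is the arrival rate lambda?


lambda = total arrivals / time = 300 / 6 = 50.0 per hour

50.0 per hour


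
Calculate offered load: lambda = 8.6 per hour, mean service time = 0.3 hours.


Offered load a = lambda * E[S] = 8.6 * 0.3 = 2.58 Erlangs

2.58 Erlangs


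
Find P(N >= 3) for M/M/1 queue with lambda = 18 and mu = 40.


P(N >= 3) = rho^3 = (18/40)^3 = 0.0911

0.0911


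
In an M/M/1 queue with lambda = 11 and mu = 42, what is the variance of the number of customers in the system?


rho = 11/42; Var(N) = rho/(1-rho)^2 = 0.48

0.48


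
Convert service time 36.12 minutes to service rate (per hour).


mu = 60 / avg_service_time = 60 / 36.12 = 1.66 per hour

1.66 per hour


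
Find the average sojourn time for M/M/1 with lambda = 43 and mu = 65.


W = 1/(mu - lambda) = 1/(65 - 43) = 0.0455 hours

0.0455 hours


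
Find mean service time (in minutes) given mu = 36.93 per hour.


Mean service time = 60/mu = 60/36.93 = 1.62 minutes

1.62 minutes


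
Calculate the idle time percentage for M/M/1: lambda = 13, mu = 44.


Idle fraction = (1 - rho) * 100 = (1 - 13/44) * 100 = 70.5%

70.5%


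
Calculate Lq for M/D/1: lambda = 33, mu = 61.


M/D/1: Lq = rho^2 / (2*(1-rho)) where rho = 33/61; Lq = 0.32

0.32


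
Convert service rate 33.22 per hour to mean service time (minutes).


Mean service time = 60/mu = 60/33.22 = 1.81 minutes

1.81 minutes


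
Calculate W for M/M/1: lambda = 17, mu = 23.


W = 1/(mu - lambda) = 1/(23 - 17) = 0.1667 hours

0.1667 hours


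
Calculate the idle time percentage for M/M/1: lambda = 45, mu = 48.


Idle fraction = (1 - rho) * 100 = (1 - 45/48) * 100 = 6.3%

6.3%


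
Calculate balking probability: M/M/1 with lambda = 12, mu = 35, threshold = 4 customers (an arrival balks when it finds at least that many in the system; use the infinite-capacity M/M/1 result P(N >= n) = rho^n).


P(N >= 4) = rho^4 = (12/35)^4 = 0.0138

0.0138


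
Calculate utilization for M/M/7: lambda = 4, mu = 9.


rho = lambda/(c*mu) = 4/(7*9) = 0.0635

0.0635


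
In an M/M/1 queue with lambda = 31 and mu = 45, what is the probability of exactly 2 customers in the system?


rho = 31/45; P(n) = (1-rho)*rho^n = (1-31/45)*(31/45)^2 = 0.1476

0.1476


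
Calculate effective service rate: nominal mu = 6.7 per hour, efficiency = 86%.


Effective rate = mu * efficiency = 6.7 * 0.86 = 5.76 per hour

5.76 per hour


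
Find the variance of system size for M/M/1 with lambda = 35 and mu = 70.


rho = 35/70; Var(N) = rho/(1-rho)^2 = 2.0

2.0


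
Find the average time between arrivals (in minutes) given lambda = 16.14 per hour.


Mean interarrival time = 60/lambda = 60/16.14 = 3.72 minutes

3.72 minutes


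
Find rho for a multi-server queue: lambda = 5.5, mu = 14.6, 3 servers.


rho = lambda / (c * mu) = 5.5 / (3 * 14.6) = 0.1256

0.1256


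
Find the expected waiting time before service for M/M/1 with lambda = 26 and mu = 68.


rho = 26/68; Wq = rho/(mu - lambda) = 0.0091 hours

0.0091 hours


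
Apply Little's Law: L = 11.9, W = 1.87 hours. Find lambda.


lambda = L / W = 11.9 / 1.87 = 6.36 per hour

6.36 per hour


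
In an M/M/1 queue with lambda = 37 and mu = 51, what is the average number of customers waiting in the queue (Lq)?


rho = 37/51; Lq = rho^2/(1-rho) = 1.92

1.92


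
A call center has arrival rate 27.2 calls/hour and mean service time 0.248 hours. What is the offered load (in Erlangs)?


Offered load a = lambda * E[S] = 27.2 * 0.248 = 6.75 Erlangs

6.75 Erlangs


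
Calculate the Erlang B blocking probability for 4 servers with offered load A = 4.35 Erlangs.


B(N,A) = (A^N/N!) / sum(A^k/k!, k=0..N) with N=4, A=4.35 = 0.3434

0.3434


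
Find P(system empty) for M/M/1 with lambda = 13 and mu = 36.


P0 = 1 - rho = 1 - 13/36 = 0.6389

0.6389


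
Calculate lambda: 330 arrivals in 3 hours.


lambda = total arrivals / time = 330 / 3 = 110.0 per hour

110.0 per hour


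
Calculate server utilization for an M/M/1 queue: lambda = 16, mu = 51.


rho = lambda/mu = 16/51 = 0.3137

0.3137


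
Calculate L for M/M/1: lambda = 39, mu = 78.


rho = 39/78; L = rho/(1-rho) = 1.0

1.0


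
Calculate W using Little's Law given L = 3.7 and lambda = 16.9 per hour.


W = L / lambda = 3.7 / 16.9 = 0.2189 hours

0.2189 hours


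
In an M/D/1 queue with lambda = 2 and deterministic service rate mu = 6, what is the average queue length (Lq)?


M/D/1: Lq = rho^2 / (2*(1-rho)) where rho = 2/6; Lq = 0.08

0.08


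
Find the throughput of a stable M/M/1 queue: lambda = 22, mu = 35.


For a stable queue (lambda < mu), throughput = lambda = 22 per hour

22 per hour


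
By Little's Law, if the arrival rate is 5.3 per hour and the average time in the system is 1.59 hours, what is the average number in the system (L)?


L = lambda * W = 5.3 * 1.59 = 8.43

8.43


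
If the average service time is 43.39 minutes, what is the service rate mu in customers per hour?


mu = 60 / avg_service_time = 60 / 43.39 = 1.38 per hour

1.38 per hour


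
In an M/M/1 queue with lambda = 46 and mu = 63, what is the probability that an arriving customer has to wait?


P(wait) = rho = lambda/mu = 46/63 = 0.7302

0.7302


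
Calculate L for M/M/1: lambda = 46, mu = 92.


rho = 46/92; L = rho/(1-rho) = 1.0

1.0


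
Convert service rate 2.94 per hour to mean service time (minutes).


Mean service time = 60/mu = 60/2.94 = 20.41 minutes

20.41 minutes


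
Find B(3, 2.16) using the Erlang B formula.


B(N,A) = (A^N/N!) / sum(A^k/k!, k=0..N) with N=3, A=2.16 = 0.2342

0.2342


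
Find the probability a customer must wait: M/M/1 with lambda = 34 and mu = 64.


P(wait) = rho = lambda/mu = 34/64 = 0.5313

0.5313


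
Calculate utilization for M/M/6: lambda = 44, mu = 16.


rho = lambda/(c*mu) = 44/(6*16) = 0.4583

0.4583


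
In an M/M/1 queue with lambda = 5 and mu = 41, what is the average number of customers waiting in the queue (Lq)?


rho = 5/41; Lq = rho^2/(1-rho) = 0.02

0.02


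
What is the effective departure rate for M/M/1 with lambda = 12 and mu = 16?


For a stable queue (lambda < mu), throughput = lambda = 12 per hour

12 per hour


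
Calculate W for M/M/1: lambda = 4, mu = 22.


W = 1/(mu - lambda) = 1/(22 - 4) = 0.0556 hours

0.0556 hours


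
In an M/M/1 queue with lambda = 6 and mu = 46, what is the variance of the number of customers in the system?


rho = 6/46; Var(N) = rho/(1-rho)^2 = 0.17

0.17


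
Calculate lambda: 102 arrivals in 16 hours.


lambda = total arrivals / time = 102 / 16 = 6.38 per hour

6.38 per hour


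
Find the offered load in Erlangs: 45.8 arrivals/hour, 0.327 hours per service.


Offered load a = lambda * E[S] = 45.8 * 0.327 = 14.98 Erlangs

14.98 Erlangs


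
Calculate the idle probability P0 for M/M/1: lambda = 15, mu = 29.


P0 = 1 - rho = 1 - 15/29 = 0.4828

0.4828


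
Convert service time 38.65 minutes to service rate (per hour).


mu = 60 / avg_service_time = 60 / 38.65 = 1.55 per hour

1.55 per hour


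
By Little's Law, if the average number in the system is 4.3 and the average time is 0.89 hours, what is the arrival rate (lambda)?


lambda = L / W = 4.3 / 0.89 = 4.83 per hour

4.83 per hour


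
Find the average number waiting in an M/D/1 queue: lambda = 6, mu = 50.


M/D/1: Lq = rho^2 / (2*(1-rho)) where rho = 6/50; Lq = 0.01

0.01


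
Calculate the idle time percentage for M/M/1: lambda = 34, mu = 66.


Idle fraction = (1 - rho) * 100 = (1 - 34/66) * 100 = 48.5%

48.5%


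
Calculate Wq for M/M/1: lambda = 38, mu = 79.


rho = 38/79; Wq = rho/(mu - lambda) = 0.0117 hours

0.0117 hours


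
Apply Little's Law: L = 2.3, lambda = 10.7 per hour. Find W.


W = L / lambda = 2.3 / 10.7 = 0.215 hours

0.215 hours


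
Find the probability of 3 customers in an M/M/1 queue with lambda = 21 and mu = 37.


rho = 21/37; P(n) = (1-rho)*rho^n = (1-21/37)*(21/37)^3 = 0.0791

0.0791


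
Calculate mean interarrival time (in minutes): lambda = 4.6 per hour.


Mean interarrival time = 60/lambda = 60/4.6 = 13.04 minutes

13.04 minutes


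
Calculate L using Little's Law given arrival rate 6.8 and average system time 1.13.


L = lambda * W = 6.8 * 1.13 = 7.68

7.68


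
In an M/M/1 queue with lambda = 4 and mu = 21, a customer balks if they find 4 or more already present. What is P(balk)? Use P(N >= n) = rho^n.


P(N >= 4) = rho^4 = (4/21)^4 = 0.0013

0.0013


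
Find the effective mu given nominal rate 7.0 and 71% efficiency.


Effective rate = mu * efficiency = 7.0 * 0.71 = 4.97 per hour

4.97 per hour


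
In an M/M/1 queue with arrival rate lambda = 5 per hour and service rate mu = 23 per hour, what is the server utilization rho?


rho = lambda/mu = 5/23 = 0.2174

0.2174


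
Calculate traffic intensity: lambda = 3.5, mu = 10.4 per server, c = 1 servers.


rho = lambda / (c * mu) = 3.5 / (1 * 10.4) = 0.3365

0.3365


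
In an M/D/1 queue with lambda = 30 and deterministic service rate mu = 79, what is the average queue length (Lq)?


M/D/1: Lq = rho^2 / (2*(1-rho)) where rho = 30/79; Lq = 0.12

0.12


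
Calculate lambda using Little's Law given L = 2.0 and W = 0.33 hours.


lambda = L / W = 2.0 / 0.33 = 6.06 per hour

6.06 per hour


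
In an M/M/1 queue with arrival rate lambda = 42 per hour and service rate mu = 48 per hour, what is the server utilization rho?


rho = lambda/mu = 42/48 = 0.875

0.875


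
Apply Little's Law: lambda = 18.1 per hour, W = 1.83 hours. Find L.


L = lambda * W = 18.1 * 1.83 = 33.12

33.12


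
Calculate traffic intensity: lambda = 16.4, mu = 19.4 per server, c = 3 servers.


rho = lambda / (c * mu) = 16.4 / (3 * 19.4) = 0.2818

0.2818


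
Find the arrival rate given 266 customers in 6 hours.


lambda = total arrivals / time = 266 / 6 = 44.33 per hour

44.33 per hour


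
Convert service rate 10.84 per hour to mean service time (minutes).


Mean service time = 60/mu = 60/10.84 = 5.54 minutes

5.54 minutes


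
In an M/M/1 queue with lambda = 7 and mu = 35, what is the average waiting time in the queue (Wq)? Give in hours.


rho = 7/35; Wq = rho/(mu - lambda) = 0.0071 hours

0.0071 hours


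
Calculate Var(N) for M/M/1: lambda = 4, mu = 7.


rho = 4/7; Var(N) = rho/(1-rho)^2 = 3.11

3.11


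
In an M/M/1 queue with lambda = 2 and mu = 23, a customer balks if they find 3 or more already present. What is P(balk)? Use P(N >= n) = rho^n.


P(N >= 3) = rho^3 = (2/23)^3 = 0.0007

0.0007


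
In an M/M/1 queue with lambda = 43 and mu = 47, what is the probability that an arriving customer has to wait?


P(wait) = rho = lambda/mu = 43/47 = 0.9149

0.9149


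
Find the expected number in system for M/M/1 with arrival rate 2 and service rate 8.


rho = 2/8; L = rho/(1-rho) = 0.33

0.33


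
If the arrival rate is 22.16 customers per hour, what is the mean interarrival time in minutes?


Mean interarrival time = 60/lambda = 60/22.16 = 2.71 minutes

2.71 minutes


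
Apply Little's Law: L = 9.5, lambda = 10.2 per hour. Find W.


W = L / lambda = 9.5 / 10.2 = 0.9314 hours

0.9314 hours


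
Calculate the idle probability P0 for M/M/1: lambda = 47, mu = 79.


P0 = 1 - rho = 1 - 47/79 = 0.4051

0.4051


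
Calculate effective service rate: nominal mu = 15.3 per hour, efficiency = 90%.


Effective rate = mu * efficiency = 15.3 * 0.9 = 13.77 per hour

13.77 per hour


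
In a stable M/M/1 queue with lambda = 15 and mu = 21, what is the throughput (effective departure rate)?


For a stable queue (lambda < mu), throughput = lambda = 15 per hour

15 per hour


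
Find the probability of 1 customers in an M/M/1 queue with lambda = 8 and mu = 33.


rho = 8/33; P(n) = (1-rho)*rho^n = (1-8/33)*(8/33)^1 = 0.1837

0.1837


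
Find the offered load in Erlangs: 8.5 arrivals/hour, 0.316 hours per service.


Offered load a = lambda * E[S] = 8.5 * 0.316 = 2.69 Erlangs

2.69 Erlangs


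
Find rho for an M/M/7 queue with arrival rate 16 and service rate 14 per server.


rho = lambda/(c*mu) = 16/(7*14) = 0.1633

0.1633


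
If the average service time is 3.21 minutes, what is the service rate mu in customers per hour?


mu = 60 / avg_service_time = 60 / 3.21 = 18.69 per hour

18.69 per hour


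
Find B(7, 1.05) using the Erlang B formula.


B(N,A) = (A^N/N!) / sum(A^k/k!, k=0..N) with N=7, A=1.05 = 0.0001

0.0001


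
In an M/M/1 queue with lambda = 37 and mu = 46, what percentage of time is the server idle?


Idle fraction = (1 - rho) * 100 = (1 - 37/46) * 100 = 19.6%

19.6%


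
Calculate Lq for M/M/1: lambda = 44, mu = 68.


rho = 44/68; Lq = rho^2/(1-rho) = 1.19

1.19


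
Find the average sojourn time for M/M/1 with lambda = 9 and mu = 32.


W = 1/(mu - lambda) = 1/(32 - 9) = 0.0435 hours

0.0435 hours


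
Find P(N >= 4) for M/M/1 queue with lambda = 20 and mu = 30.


P(N >= 4) = rho^4 = (20/30)^4 = 0.1975

0.1975


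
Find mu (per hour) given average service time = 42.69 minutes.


mu = 60 / avg_service_time = 60 / 42.69 = 1.41 per hour

1.41 per hour


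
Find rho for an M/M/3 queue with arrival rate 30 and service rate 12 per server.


rho = lambda/(c*mu) = 30/(3*12) = 0.8333

0.8333


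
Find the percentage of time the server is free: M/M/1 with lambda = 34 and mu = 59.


Idle fraction = (1 - rho) * 100 = (1 - 34/59) * 100 = 42.4%

42.4%


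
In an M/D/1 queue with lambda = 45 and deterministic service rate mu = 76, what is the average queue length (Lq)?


M/D/1: Lq = rho^2 / (2*(1-rho)) where rho = 45/76; Lq = 0.43

0.43


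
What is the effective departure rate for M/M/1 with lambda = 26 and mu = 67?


For a stable queue (lambda < mu), throughput = lambda = 26 per hour

26 per hour


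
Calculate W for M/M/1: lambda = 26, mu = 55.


W = 1/(mu - lambda) = 1/(55 - 26) = 0.0345 hours

0.0345 hours


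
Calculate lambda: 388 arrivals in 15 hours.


lambda = total arrivals / time = 388 / 15 = 25.87 per hour

25.87 per hour


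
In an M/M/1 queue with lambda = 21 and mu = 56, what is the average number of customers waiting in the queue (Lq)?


rho = 21/56; Lq = rho^2/(1-rho) = 0.23

0.23


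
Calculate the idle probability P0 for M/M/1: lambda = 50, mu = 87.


P0 = 1 - rho = 1 - 50/87 = 0.4253

0.4253


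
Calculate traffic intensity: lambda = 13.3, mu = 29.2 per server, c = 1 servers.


rho = lambda / (c * mu) = 13.3 / (1 * 29.2) = 0.4555

0.4555


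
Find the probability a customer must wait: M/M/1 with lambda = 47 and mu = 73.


P(wait) = rho = lambda/mu = 47/73 = 0.6438

0.6438


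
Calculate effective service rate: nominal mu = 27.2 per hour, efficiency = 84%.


Effective rate = mu * efficiency = 27.2 * 0.84 = 22.85 per hour

22.85 per hour


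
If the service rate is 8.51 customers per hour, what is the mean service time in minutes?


Mean service time = 60/mu = 60/8.51 = 7.05 minutes

7.05 minutes


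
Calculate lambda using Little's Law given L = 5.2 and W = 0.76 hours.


lambda = L / W = 5.2 / 0.76 = 6.84 per hour

6.84 per hour


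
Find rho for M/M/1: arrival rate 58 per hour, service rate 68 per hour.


rho = lambda/mu = 58/68 = 0.8529

0.8529


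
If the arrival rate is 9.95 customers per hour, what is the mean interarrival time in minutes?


Mean interarrival time = 60/lambda = 60/9.95 = 6.03 minutes

6.03 minutes


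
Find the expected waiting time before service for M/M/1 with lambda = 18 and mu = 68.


rho = 18/68; Wq = rho/(mu - lambda) = 0.0053 hours

0.0053 hours


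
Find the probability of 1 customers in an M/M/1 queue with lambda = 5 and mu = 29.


rho = 5/29; P(n) = (1-rho)*rho^n = (1-5/29)*(5/29)^1 = 0.1427

0.1427


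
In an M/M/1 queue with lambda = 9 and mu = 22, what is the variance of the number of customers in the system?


rho = 9/22; Var(N) = rho/(1-rho)^2 = 1.17

1.17


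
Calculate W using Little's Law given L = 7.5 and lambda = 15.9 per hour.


W = L / lambda = 7.5 / 15.9 = 0.4717 hours

0.4717 hours


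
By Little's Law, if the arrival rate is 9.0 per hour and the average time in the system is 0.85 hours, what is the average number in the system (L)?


L = lambda * W = 9.0 * 0.85 = 7.65

7.65


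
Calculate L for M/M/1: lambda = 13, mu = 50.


rho = 13/50; L = rho/(1-rho) = 0.35

0.35


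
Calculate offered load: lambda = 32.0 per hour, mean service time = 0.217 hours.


Offered load a = lambda * E[S] = 32.0 * 0.217 = 6.94 Erlangs

6.94 Erlangs


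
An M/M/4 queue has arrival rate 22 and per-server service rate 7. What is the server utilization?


rho = lambda/(c*mu) = 22/(4*7) = 0.7857

0.7857


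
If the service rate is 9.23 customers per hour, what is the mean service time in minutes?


Mean service time = 60/mu = 60/9.23 = 6.5 minutes

6.5 minutes


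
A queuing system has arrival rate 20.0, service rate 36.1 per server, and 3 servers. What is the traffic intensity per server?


rho = lambda / (c * mu) = 20.0 / (3 * 36.1) = 0.1847

0.1847


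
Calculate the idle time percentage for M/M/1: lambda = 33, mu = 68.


Idle fraction = (1 - rho) * 100 = (1 - 33/68) * 100 = 51.5%

51.5%


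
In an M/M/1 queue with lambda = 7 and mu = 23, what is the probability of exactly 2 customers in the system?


rho = 7/23; P(n) = (1-rho)*rho^n = (1-7/23)*(7/23)^2 = 0.0644

0.0644


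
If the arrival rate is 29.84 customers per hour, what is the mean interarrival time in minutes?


Mean interarrival time = 60/lambda = 60/29.84 = 2.01 minutes

2.01 minutes


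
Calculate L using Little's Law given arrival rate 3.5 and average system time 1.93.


L = lambda * W = 3.5 * 1.93 = 6.76

6.76


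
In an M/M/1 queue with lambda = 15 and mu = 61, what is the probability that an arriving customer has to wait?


P(wait) = rho = lambda/mu = 15/61 = 0.2459

0.2459


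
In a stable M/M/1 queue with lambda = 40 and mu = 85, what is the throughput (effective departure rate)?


For a stable queue (lambda < mu), throughput = lambda = 40 per hour

40 per hour


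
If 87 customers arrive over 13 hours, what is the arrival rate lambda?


lambda = total arrivals / time = 87 / 13 = 6.69 per hour

6.69 per hour


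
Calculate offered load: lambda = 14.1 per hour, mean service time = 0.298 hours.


Offered load a = lambda * E[S] = 14.1 * 0.298 = 4.2 Erlangs

4.2 Erlangs


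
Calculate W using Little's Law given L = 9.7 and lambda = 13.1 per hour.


W = L / lambda = 9.7 / 13.1 = 0.7405 hours

0.7405 hours


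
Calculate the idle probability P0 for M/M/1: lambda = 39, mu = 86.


P0 = 1 - rho = 1 - 39/86 = 0.5465

0.5465


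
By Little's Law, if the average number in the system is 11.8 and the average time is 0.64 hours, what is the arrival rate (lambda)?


lambda = L / W = 11.8 / 0.64 = 18.44 per hour

18.44 per hour


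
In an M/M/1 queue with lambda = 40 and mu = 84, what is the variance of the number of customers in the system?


rho = 40/84; Var(N) = rho/(1-rho)^2 = 1.74

1.74


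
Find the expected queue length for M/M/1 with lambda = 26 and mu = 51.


rho = 26/51; Lq = rho^2/(1-rho) = 0.53

0.53


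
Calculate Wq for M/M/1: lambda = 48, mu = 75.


rho = 48/75; Wq = rho/(mu - lambda) = 0.0237 hours

0.0237 hours


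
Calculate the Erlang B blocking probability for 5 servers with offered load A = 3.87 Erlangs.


B(N,A) = (A^N/N!) / sum(A^k/k!, k=0..N) with N=5, A=3.87 = 0.1874

0.1874


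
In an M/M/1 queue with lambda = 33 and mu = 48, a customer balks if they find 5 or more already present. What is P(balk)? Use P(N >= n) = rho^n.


P(N >= 5) = rho^5 = (33/48)^5 = 0.1536

0.1536


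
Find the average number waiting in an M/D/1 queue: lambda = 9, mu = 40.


M/D/1: Lq = rho^2 / (2*(1-rho)) where rho = 9/40; Lq = 0.03

0.03


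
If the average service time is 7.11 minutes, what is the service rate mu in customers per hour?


mu = 60 / avg_service_time = 60 / 7.11 = 8.44 per hour

8.44 per hour


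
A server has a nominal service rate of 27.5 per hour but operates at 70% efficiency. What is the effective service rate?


Effective rate = mu * efficiency = 27.5 * 0.7 = 19.25 per hour

19.25 per hour


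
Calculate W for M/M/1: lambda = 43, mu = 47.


W = 1/(mu - lambda) = 1/(47 - 43) = 0.25 hours

0.25 hours


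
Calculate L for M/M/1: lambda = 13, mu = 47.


rho = 13/47; L = rho/(1-rho) = 0.38

0.38


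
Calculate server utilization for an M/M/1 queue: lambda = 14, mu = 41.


rho = lambda/mu = 14/41 = 0.3415

0.3415


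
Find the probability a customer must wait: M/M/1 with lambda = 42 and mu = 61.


P(wait) = rho = lambda/mu = 42/61 = 0.6885

0.6885


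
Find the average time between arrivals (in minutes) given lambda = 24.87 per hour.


Mean interarrival time = 60/lambda = 60/24.87 = 2.41 minutes

2.41 minutes


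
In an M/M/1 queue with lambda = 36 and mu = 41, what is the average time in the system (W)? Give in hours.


W = 1/(mu - lambda) = 1/(41 - 36) = 0.2 hours

0.2 hours


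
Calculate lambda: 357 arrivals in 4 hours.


lambda = total arrivals / time = 357 / 4 = 89.25 per hour

89.25 per hour


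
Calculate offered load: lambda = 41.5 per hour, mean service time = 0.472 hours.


Offered load a = lambda * E[S] = 41.5 * 0.472 = 19.59 Erlangs

19.59 Erlangs


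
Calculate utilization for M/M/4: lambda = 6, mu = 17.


rho = lambda/(c*mu) = 6/(4*17) = 0.0882

0.0882


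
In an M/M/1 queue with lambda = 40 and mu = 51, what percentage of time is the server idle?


Idle fraction = (1 - rho) * 100 = (1 - 40/51) * 100 = 21.6%

21.6%


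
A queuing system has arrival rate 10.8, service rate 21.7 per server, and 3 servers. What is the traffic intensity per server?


rho = lambda / (c * mu) = 10.8 / (3 * 21.7) = 0.1659

0.1659


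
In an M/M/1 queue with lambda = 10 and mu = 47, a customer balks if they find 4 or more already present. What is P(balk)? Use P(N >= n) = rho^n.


P(N >= 4) = rho^4 = (10/47)^4 = 0.002

0.002


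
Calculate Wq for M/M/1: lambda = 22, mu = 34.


rho = 22/34; Wq = rho/(mu - lambda) = 0.0539 hours

0.0539 hours


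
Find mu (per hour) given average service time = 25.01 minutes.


mu = 60 / avg_service_time = 60 / 25.01 = 2.4 per hour

2.4 per hour


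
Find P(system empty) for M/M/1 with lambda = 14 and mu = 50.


P0 = 1 - rho = 1 - 14/50 = 0.72

0.72


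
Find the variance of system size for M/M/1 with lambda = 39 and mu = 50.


rho = 39/50; Var(N) = rho/(1-rho)^2 = 16.12

16.12


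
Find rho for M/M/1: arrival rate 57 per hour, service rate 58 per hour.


rho = lambda/mu = 57/58 = 0.9828

0.9828


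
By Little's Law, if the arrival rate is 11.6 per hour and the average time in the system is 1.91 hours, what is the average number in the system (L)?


L = lambda * W = 11.6 * 1.91 = 22.16

22.16


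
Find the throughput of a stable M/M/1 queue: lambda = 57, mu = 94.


For a stable queue (lambda < mu), throughput = lambda = 57 per hour

57 per hour


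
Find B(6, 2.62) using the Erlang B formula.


B(N,A) = (A^N/N!) / sum(A^k/k!, k=0..N) with N=6, A=2.62 = 0.0333

0.0333


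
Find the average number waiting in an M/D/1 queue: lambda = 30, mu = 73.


M/D/1: Lq = rho^2 / (2*(1-rho)) where rho = 30/73; Lq = 0.14

0.14


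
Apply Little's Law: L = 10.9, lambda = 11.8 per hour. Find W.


W = L / lambda = 10.9 / 11.8 = 0.9237 hours

0.9237 hours


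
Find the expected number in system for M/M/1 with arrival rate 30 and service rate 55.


rho = 30/55; L = rho/(1-rho) = 1.2

1.2


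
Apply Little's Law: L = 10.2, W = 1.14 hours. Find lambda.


lambda = L / W = 10.2 / 1.14 = 8.95 per hour

8.95 per hour


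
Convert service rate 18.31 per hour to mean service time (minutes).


Mean service time = 60/mu = 60/18.31 = 3.28 minutes

3.28 minutes


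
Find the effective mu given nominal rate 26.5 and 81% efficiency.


Effective rate = mu * efficiency = 26.5 * 0.81 = 21.47 per hour

21.47 per hour


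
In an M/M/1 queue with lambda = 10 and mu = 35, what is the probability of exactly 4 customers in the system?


rho = 10/35; P(n) = (1-rho)*rho^n = (1-10/35)*(10/35)^4 = 0.0048

0.0048


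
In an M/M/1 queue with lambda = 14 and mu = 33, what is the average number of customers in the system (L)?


rho = 14/33; L = rho/(1-rho) = 0.74

0.74


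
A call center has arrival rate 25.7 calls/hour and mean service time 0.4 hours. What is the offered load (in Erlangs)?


Offered load a = lambda * E[S] = 25.7 * 0.4 = 10.28 Erlangs

10.28 Erlangs


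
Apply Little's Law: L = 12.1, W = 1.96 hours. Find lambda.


lambda = L / W = 12.1 / 1.96 = 6.17 per hour

6.17 per hour


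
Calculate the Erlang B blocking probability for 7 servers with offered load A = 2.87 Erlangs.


B(N,A) = (A^N/N!) / sum(A^k/k!, k=0..N) with N=7, A=2.87 = 0.0182

0.0182


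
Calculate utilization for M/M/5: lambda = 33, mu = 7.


rho = lambda/(c*mu) = 33/(5*7) = 0.9429

0.9429


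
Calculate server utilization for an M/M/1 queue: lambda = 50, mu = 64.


rho = lambda/mu = 50/64 = 0.7813

0.7813


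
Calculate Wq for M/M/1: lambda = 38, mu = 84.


rho = 38/84; Wq = rho/(mu - lambda) = 0.0098 hours

0.0098 hours


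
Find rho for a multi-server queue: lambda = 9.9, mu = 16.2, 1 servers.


rho = lambda / (c * mu) = 9.9 / (1 * 16.2) = 0.6111

0.6111


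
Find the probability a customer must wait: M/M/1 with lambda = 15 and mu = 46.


P(wait) = rho = lambda/mu = 15/46 = 0.3261

0.3261


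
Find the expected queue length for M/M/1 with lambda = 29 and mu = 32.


rho = 29/32; Lq = rho^2/(1-rho) = 8.76

8.76


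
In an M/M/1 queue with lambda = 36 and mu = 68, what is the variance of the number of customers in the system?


rho = 36/68; Var(N) = rho/(1-rho)^2 = 2.39

2.39


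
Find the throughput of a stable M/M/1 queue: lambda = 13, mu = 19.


For a stable queue (lambda < mu), throughput = lambda = 13 per hour

13 per hour


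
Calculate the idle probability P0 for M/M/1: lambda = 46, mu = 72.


P0 = 1 - rho = 1 - 46/72 = 0.3611

0.3611


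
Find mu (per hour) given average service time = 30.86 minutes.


mu = 60 / avg_service_time = 60 / 30.86 = 1.94 per hour

1.94 per hour


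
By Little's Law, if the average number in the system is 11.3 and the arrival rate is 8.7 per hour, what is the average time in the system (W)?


W = L / lambda = 11.3 / 8.7 = 1.2989 hours

1.2989 hours


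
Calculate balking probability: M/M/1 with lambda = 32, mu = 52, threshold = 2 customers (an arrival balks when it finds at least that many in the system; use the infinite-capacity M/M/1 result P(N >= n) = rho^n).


P(N >= 2) = rho^2 = (32/52)^2 = 0.3787

0.3787


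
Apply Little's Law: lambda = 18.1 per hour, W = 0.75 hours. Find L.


L = lambda * W = 18.1 * 0.75 = 13.58

13.58


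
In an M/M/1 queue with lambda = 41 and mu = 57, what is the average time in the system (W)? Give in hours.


W = 1/(mu - lambda) = 1/(57 - 41) = 0.0625 hours

0.0625 hours


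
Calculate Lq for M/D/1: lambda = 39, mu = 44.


M/D/1: Lq = rho^2 / (2*(1-rho)) where rho = 39/44; Lq = 3.46

3.46


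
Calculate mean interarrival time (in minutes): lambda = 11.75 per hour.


Mean interarrival time = 60/lambda = 60/11.75 = 5.11 minutes

5.11 minutes


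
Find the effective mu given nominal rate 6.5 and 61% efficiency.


Effective rate = mu * efficiency = 6.5 * 0.61 = 3.97 per hour

3.97 per hour


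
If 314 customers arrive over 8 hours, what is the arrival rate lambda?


lambda = total arrivals / time = 314 / 8 = 39.25 per hour

39.25 per hour


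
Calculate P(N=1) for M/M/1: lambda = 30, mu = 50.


rho = 30/50; P(n) = (1-rho)*rho^n = (1-30/50)*(30/50)^1 = 0.24

0.24


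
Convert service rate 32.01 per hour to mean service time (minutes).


Mean service time = 60/mu = 60/32.01 = 1.87 minutes

1.87 minutes


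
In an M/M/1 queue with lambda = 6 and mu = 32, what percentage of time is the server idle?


Idle fraction = (1 - rho) * 100 = (1 - 6/32) * 100 = 81.3%

81.3%


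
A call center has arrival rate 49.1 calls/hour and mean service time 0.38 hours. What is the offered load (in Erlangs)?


Offered load a = lambda * E[S] = 49.1 * 0.38 = 18.66 Erlangs

18.66 Erlangs


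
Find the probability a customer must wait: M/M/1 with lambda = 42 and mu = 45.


P(wait) = rho = lambda/mu = 42/45 = 0.9333

0.9333


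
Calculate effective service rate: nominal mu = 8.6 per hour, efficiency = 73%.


Effective rate = mu * efficiency = 8.6 * 0.73 = 6.28 per hour

6.28 per hour


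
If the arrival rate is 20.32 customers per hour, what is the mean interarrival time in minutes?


Mean interarrival time = 60/lambda = 60/20.32 = 2.95 minutes

2.95 minutes


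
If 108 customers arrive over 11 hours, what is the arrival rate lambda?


lambda = total arrivals / time = 108 / 11 = 9.82 per hour

9.82 per hour


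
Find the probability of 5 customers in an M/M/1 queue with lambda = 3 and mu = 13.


rho = 3/13; P(n) = (1-rho)*rho^n = (1-3/13)*(3/13)^5 = 0.0005

0.0005


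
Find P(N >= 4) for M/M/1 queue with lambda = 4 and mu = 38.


P(N >= 4) = rho^4 = (4/38)^4 = 0.0001

0.0001


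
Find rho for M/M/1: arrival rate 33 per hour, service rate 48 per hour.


rho = lambda/mu = 33/48 = 0.6875

0.6875


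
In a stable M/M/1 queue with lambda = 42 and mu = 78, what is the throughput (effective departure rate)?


For a stable queue (lambda < mu), throughput = lambda = 42 per hour

42 per hour


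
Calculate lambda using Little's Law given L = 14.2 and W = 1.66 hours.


lambda = L / W = 14.2 / 1.66 = 8.55 per hour

8.55 per hour


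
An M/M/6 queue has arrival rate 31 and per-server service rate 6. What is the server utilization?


rho = lambda/(c*mu) = 31/(6*6) = 0.8611

0.8611


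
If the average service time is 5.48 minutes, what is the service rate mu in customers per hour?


mu = 60 / avg_service_time = 60 / 5.48 = 10.95 per hour

10.95 per hour


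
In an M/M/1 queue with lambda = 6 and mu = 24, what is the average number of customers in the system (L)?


rho = 6/24; L = rho/(1-rho) = 0.33

0.33


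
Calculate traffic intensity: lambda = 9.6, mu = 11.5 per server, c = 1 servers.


rho = lambda / (c * mu) = 9.6 / (1 * 11.5) = 0.8348

0.8348


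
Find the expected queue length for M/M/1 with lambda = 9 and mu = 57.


rho = 9/57; Lq = rho^2/(1-rho) = 0.03

0.03


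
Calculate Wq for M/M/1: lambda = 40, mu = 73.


rho = 40/73; Wq = rho/(mu - lambda) = 0.0166 hours

0.0166 hours


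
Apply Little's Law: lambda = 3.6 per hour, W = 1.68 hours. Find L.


L = lambda * W = 3.6 * 1.68 = 6.05

6.05


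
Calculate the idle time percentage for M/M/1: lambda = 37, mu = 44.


Idle fraction = (1 - rho) * 100 = (1 - 37/44) * 100 = 15.9%

15.9%


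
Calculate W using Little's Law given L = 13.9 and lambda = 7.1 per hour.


W = L / lambda = 13.9 / 7.1 = 1.9577 hours

1.9577 hours


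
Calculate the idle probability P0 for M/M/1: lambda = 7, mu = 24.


P0 = 1 - rho = 1 - 7/24 = 0.7083

0.7083


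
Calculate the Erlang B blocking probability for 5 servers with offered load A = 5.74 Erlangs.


B(N,A) = (A^N/N!) / sum(A^k/k!, k=0..N) with N=5, A=5.74 = 0.3419

0.3419


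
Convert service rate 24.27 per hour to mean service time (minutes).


Mean service time = 60/mu = 60/24.27 = 2.47 minutes

2.47 minutes


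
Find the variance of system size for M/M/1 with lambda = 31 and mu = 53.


rho = 31/53; Var(N) = rho/(1-rho)^2 = 3.39

3.39


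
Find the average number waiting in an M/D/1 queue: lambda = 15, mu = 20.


M/D/1: Lq = rho^2 / (2*(1-rho)) where rho = 15/20; Lq = 1.13

1.13


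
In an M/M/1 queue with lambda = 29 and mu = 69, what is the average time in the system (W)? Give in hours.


W = 1/(mu - lambda) = 1/(69 - 29) = 0.025 hours

0.025 hours


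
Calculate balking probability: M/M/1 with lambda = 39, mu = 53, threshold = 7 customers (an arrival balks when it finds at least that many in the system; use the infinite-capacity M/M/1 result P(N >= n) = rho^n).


P(N >= 7) = rho^7 = (39/53)^7 = 0.1168

0.1168


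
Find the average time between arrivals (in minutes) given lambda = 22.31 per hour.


Mean interarrival time = 60/lambda = 60/22.31 = 2.69 minutes

2.69 minutes


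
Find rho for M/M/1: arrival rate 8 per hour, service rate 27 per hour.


rho = lambda/mu = 8/27 = 0.2963

0.2963


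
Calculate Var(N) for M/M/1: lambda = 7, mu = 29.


rho = 7/29; Var(N) = rho/(1-rho)^2 = 0.42

0.42


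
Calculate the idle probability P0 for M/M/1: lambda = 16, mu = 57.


P0 = 1 - rho = 1 - 16/57 = 0.7193

0.7193


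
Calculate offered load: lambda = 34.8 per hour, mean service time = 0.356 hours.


Offered load a = lambda * E[S] = 34.8 * 0.356 = 12.39 Erlangs

12.39 Erlangs


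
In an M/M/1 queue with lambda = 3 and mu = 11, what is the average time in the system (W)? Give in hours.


W = 1/(mu - lambda) = 1/(11 - 3) = 0.125 hours

0.125 hours


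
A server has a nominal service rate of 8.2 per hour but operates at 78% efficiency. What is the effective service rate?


Effective rate = mu * efficiency = 8.2 * 0.78 = 6.4 per hour

6.4 per hour


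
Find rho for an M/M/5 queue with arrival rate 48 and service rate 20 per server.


rho = lambda/(c*mu) = 48/(5*20) = 0.48

0.48


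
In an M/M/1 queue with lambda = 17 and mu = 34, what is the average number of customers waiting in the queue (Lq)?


rho = 17/34; Lq = rho^2/(1-rho) = 0.5

0.5


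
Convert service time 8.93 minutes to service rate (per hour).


mu = 60 / avg_service_time = 60 / 8.93 = 6.72 per hour

6.72 per hour


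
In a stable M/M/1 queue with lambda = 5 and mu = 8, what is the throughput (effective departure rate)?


For a stable queue (lambda < mu), throughput = lambda = 5 per hour

5 per hour


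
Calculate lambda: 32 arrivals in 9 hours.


lambda = total arrivals / time = 32 / 9 = 3.56 per hour

3.56 per hour


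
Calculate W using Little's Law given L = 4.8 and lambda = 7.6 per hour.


W = L / lambda = 4.8 / 7.6 = 0.6316 hours

0.6316 hours


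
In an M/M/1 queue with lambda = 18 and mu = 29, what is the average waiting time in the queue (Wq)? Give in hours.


rho = 18/29; Wq = rho/(mu - lambda) = 0.0564 hours

0.0564 hours


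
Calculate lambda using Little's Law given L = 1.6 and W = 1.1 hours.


lambda = L / W = 1.6 / 1.1 = 1.45 per hour

1.45 per hour


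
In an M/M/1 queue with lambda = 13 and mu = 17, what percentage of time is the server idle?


Idle fraction = (1 - rho) * 100 = (1 - 13/17) * 100 = 23.5%

23.5%


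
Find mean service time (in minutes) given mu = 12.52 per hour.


Mean service time = 60/mu = 60/12.52 = 4.79 minutes

4.79 minutes


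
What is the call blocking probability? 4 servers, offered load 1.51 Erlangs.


B(N,A) = (A^N/N!) / sum(A^k/k!, k=0..N) with N=4, A=1.51 = 0.0488

0.0488


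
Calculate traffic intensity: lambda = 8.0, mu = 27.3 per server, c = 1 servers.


rho = lambda / (c * mu) = 8.0 / (1 * 27.3) = 0.293

0.293


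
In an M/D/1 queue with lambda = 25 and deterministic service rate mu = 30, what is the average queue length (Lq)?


M/D/1: Lq = rho^2 / (2*(1-rho)) where rho = 25/30; Lq = 2.08

2.08


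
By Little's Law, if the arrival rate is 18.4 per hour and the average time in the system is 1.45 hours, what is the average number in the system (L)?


L = lambda * W = 18.4 * 1.45 = 26.68

26.68


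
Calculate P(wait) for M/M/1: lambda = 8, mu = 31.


P(wait) = rho = lambda/mu = 8/31 = 0.2581

0.2581


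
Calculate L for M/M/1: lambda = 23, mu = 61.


rho = 23/61; L = rho/(1-rho) = 0.61

0.61


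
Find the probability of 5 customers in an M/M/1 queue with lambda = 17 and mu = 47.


rho = 17/47; P(n) = (1-rho)*rho^n = (1-17/47)*(17/47)^5 = 0.004

0.004


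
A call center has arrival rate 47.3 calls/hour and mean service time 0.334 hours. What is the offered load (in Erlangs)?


Offered load a = lambda * E[S] = 47.3 * 0.334 = 15.8 Erlangs

15.8 Erlangs


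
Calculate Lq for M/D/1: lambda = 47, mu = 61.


M/D/1: Lq = rho^2 / (2*(1-rho)) where rho = 47/61; Lq = 1.29

1.29


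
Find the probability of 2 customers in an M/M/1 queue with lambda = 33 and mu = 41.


rho = 33/41; P(n) = (1-rho)*rho^n = (1-33/41)*(33/41)^2 = 0.1264

0.1264


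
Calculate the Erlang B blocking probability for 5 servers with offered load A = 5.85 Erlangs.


B(N,A) = (A^N/N!) / sum(A^k/k!, k=0..N) with N=5, A=5.85 = 0.3498

0.3498


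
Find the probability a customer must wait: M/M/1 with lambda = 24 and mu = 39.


P(wait) = rho = lambda/mu = 24/39 = 0.6154

0.6154


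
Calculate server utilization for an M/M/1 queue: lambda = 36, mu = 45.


rho = lambda/mu = 36/45 = 0.8

0.8


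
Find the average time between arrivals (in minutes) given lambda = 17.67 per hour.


Mean interarrival time = 60/lambda = 60/17.67 = 3.4 minutes

3.4 minutes


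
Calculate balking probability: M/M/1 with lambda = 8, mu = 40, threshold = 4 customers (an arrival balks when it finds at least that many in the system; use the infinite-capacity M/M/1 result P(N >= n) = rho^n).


P(N >= 4) = rho^4 = (8/40)^4 = 0.0016

0.0016


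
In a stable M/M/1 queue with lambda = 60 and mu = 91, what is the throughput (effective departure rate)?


For a stable queue (lambda < mu), throughput = lambda = 60 per hour

60 per hour


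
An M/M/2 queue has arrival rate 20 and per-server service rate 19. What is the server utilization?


rho = lambda/(c*mu) = 20/(2*19) = 0.5263

0.5263


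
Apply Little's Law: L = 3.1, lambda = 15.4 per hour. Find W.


W = L / lambda = 3.1 / 15.4 = 0.2013 hours

0.2013 hours


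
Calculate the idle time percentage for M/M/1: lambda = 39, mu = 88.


Idle fraction = (1 - rho) * 100 = (1 - 39/88) * 100 = 55.7%

55.7%


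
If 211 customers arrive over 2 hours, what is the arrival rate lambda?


lambda = total arrivals / time = 211 / 2 = 105.5 per hour

105.5 per hour


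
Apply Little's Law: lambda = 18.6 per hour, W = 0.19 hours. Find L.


L = lambda * W = 18.6 * 0.19 = 3.53

3.53


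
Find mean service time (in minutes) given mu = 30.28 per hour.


Mean service time = 60/mu = 60/30.28 = 1.98 minutes

1.98 minutes


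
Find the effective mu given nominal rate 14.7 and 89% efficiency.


Effective rate = mu * efficiency = 14.7 * 0.89 = 13.08 per hour

13.08 per hour


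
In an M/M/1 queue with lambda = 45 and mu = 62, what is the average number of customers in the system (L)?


rho = 45/62; L = rho/(1-rho) = 2.65

2.65
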